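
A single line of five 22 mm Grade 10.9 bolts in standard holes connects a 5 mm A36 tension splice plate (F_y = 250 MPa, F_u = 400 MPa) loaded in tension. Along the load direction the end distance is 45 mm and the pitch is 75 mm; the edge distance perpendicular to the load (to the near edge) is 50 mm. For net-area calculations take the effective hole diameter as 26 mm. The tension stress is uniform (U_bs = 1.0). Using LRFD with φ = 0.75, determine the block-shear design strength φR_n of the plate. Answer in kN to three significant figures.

250 kN

Shear plane L_v = 45 + 4·75 = 345 mm; A_gv = 345 × 5 = 1725 mm².
A_nv = (345 − 4.5·26) × 5 = 1140 mm².
A_nt = (50 − 0.5·26) × 5 = 185 mm².
0.6 F_u A_nv = 273.6 kN; 0.6 F_y A_gv = 258.8 kN → shear yielding governs the shear term.
R_n = 258.8 + 1.0 × 400 × 185 / 1000 = 332.8 kN.
Design strength φR_n = 0.75 × 332.8 = 250 kN.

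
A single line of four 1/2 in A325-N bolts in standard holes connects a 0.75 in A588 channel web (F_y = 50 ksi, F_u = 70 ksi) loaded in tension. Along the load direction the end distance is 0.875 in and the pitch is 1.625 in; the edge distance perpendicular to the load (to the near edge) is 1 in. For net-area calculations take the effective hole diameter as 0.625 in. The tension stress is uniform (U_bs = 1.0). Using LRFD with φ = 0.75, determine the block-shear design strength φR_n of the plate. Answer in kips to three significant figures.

Shear plane L_v = 0.875 + 3·1.625 = 5.75 in; A_gv = 5.75 × 0.75 = 4.312 in².
A_nv = (5.75 − 3.5·0.625) × 0.75 = 2.672 in².
A_nt = (1 − 0.5·0.625) × 0.75 = 0.5156 in².
0.6 F_u A_nv = 112.2 kips; 0.6 F_y A_gv = 129.4 kips → shear rupture governs the shear term.
R_n = 112.2 + 1.0 × 70 × 0.5156 = 148.3 kips.
Design strength φR_n = 0.75 × 148.3 = 111 kips.

111 kips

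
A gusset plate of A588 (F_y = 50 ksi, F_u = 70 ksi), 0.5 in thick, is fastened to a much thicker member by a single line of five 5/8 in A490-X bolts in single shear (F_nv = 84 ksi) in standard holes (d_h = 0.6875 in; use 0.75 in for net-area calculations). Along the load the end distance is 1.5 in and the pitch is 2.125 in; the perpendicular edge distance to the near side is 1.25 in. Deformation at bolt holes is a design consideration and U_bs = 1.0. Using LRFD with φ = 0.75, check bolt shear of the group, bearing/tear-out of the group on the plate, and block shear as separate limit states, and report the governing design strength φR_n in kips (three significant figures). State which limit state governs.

Bolt shear: A_b = π·0.625²/4 = 0.3068 in²; R_n = 84 × 0.3068 × 5 × 1 = 128.9 kips → 0.75 × 128.9 = 96.6 kips.
Bearing: edge l_c = 1.156, r_n = 48.56 kips; interior l_c = 1.438, r_n = 52.5 kips; R_n = 48.56 + 4·52.5 = 258.6 kips → 194 kips.
Block shear: A_gv = 5, A_nv = 3.312, A_nt = 0.4375 in²; R_n = min(0.6F_uA_nv, 0.6F_yA_gv) + U_bs·F_u·A_nt = 169.8 kips → 127 kips.
Bolt shear governs: 96.6 kips.

96.6 kips (bolt shear governs)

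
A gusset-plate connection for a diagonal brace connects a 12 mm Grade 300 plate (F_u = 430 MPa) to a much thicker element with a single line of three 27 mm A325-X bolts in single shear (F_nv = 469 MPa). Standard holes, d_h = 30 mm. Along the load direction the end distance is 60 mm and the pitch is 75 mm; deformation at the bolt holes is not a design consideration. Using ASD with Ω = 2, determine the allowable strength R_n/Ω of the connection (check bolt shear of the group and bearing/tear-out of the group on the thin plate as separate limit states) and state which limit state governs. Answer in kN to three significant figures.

403 kN (bolt shear governs)

Bolt shear: A_b = π·27²/4 = 572.6 mm²; R_n = 469 × 572.6 × 3 × 1 / 1000 = 805.6 kN → 805.6 / 2 = 403 kN.
Bearing (1.5 l_c t F_u ≤ 3.0 d t F_u): upper limit = 3.0·27·12·430 / 1000 = 418 kN.
  Edge l_c = 60 − 30/2 = 45 → r_n = 348.3 kN; interior l_c = 75 − 30 = 45 → r_n = 348.3 kN.
  R_n,bearing = 1·348.3 + 2·348.3 = 1045 kN → 1045 / 2 = 522 kN.
Bolt shear governs: 403 kN.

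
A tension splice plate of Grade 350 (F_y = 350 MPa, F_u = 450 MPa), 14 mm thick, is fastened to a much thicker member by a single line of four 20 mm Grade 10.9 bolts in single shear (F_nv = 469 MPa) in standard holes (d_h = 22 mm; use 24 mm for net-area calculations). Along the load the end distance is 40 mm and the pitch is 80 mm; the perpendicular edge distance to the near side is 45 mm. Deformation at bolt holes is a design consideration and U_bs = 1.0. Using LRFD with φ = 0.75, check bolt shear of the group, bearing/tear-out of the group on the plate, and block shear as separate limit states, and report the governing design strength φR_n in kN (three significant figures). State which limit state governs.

442 kN (bolt shear governs)

Bolt shear: A_b = π·20²/4 = 314.2 mm²; R_n = 469 × 314.2 × 4 × 1 / 1000 = 589.4 kN → 0.75 × 589.4 = 442 kN.
Bearing: edge l_c = 29, r_n = 219.2 kN; interior l_c = 58, r_n = 302.4 kN; R_n = 219.2 + 3·302.4 = 1126 kN → 845 kN.
Block shear: A_gv = 3920, A_nv = 2744, A_nt = 462 mm²; R_n = min(0.6F_uA_nv, 0.6F_yA_gv) + U_bs·F_u·A_nt = 948.8 kN → 712 kN.
Bolt shear governs: 442 kN.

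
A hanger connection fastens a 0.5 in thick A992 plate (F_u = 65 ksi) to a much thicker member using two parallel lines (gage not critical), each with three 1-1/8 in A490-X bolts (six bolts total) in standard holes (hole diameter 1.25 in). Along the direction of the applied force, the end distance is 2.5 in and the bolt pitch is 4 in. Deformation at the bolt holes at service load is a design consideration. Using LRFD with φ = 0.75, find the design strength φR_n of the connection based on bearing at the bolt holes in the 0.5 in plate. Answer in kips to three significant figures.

Per bolt r_n = 1.2 l_c t F_u ≤ 2.4 d t F_u; upper limit = 2.4 × 1.125 × 0.5 × 65 = 87.75 kips.
Edge bolt: l_c = 2.5 − 1.25/2 = 1.875 in → 1.2 × 1.875 × 0.5 × 65 = 73.12 → r_n = 73.12 kips.
Interior bolts: l_c = 4 − 1.25 = 2.75 in → 1.2 × 2.75 × 0.5 × 65 = 107.2 → r_n = 87.75 kips.
R_n = 2 × 73.12 + 4 × 87.75 = 497.2 kips.
Design strength φR_n = 0.75 × 497.2 = 373 kips.

373 kips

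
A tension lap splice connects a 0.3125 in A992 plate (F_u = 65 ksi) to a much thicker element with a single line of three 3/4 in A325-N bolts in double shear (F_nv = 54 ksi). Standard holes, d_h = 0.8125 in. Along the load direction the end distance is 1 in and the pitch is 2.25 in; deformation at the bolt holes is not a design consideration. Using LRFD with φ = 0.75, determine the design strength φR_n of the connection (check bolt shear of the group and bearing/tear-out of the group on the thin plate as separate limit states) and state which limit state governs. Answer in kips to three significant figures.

79.3 kips (bearing governs)

Bolt shear: A_b = π·0.75²/4 = 0.4418 in²; R_n = 54 × 0.4418 × 3 × 2 = 143.1 kips → 0.75 × 143.1 = 107 kips.
Bearing (1.5 l_c t F_u ≤ 3.0 d t F_u): upper limit = 3.0·0.75·0.3125·65 = 45.7 kips.
  Edge l_c = 1 − 0.8125/2 = 0.5938 → r_n = 18.09 kips; interior l_c = 2.25 − 0.8125 = 1.438 → r_n = 43.8 kips.
  R_n,bearing = 1·18.09 + 2·43.8 = 105.7 kips → 0.75 × 105.7 = 79.3 kips.
Bearing governs: 79.3 kips.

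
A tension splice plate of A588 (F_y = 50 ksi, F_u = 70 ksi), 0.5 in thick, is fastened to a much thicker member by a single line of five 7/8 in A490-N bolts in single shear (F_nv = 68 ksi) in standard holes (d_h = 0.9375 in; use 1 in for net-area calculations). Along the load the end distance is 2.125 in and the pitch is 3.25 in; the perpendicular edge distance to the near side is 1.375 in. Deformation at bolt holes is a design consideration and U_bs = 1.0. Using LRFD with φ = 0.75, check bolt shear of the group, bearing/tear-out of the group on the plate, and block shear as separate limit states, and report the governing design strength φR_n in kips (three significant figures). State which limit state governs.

Bolt shear: A_b = π·0.875²/4 = 0.6013 in²; R_n = 68 × 0.6013 × 5 × 1 = 204.4 kips → 0.75 × 204.4 = 153 kips.
Bearing: edge l_c = 1.656, r_n = 69.56 kips; interior l_c = 2.312, r_n = 73.5 kips; R_n = 69.56 + 4·73.5 = 363.6 kips → 273 kips.
Block shear: A_gv = 7.562, A_nv = 5.312, A_nt = 0.4375 in²; R_n = min(0.6F_uA_nv, 0.6F_yA_gv) + U_bs·F_u·A_nt = 253.8 kips → 190 kips.
Bolt shear governs: 153 kips.

153 kips (bolt shear governs)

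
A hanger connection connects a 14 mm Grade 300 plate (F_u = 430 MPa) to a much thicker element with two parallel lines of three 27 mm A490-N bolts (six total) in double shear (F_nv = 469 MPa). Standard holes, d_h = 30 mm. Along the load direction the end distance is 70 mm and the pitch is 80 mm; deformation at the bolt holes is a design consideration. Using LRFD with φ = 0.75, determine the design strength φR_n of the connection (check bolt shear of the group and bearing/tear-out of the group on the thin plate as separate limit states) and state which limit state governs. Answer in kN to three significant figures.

Bolt shear: A_b = π·27²/4 = 572.6 mm²; R_n = 469 × 572.6 × 6 × 2 / 1000 = 3222 kN → 0.75 × 3222 = 2420 kN.
Bearing (1.2 l_c t F_u ≤ 2.4 d t F_u): upper limit = 2.4·27·14·430 / 1000 = 390.1 kN.
  Edge l_c = 70 − 30/2 = 55 → r_n = 390.1 kN; interior l_c = 80 − 30 = 50 → r_n = 361.2 kN.
  R_n,bearing = 2·390.1 + 4·361.2 = 2225 kN → 0.75 × 2225 = 1670 kN.
Bearing governs: 1670 kN.

1670 kN (bearing governs)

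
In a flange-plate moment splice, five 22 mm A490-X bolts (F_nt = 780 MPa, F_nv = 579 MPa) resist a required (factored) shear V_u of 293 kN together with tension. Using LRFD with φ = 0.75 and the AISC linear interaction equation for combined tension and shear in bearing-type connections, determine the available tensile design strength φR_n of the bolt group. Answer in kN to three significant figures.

1050 kN

A_b = π·22²/4 = 380.1 mm²; f_rv = 293 × 1000 / (5 × 380.1) = 154.2 MPa.
F'_nt = 1.3 F_nt − (F_nt / φF_nv) f_rv = 1.3·780 − (780/(0.75·579))·154.2 = 737.1 MPa, capped at F_nt → F'_nt = 737.1 MPa.
R_n = F'_nt · A_b · n = 737.1 × 380.1 × 5 / 1000 = 1401 kN.
Design strength φR_n = 0.75 × 1401 = 1050 kN.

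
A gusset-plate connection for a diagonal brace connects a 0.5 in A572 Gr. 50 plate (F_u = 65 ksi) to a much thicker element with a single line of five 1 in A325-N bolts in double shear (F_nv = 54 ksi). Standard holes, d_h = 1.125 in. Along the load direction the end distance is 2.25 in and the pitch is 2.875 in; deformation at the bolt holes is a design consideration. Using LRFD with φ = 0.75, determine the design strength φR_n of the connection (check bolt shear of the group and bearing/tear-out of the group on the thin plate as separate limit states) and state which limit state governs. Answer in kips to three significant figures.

Bolt shear: A_b = π·1²/4 = 0.7854 in²; R_n = 54 × 0.7854 × 5 × 2 = 424.1 kips → 0.75 × 424.1 = 318 kips.
Bearing (1.2 l_c t F_u ≤ 2.4 d t F_u): upper limit = 2.4·1·0.5·65 = 78 kips.
  Edge l_c = 2.25 − 1.125/2 = 1.688 → r_n = 65.81 kips; interior l_c = 2.875 − 1.125 = 1.75 → r_n = 68.25 kips.
  R_n,bearing = 1·65.81 + 4·68.25 = 338.8 kips → 0.75 × 338.8 = 254 kips.
Bearing governs: 254 kips.

254 kips (bearing governs)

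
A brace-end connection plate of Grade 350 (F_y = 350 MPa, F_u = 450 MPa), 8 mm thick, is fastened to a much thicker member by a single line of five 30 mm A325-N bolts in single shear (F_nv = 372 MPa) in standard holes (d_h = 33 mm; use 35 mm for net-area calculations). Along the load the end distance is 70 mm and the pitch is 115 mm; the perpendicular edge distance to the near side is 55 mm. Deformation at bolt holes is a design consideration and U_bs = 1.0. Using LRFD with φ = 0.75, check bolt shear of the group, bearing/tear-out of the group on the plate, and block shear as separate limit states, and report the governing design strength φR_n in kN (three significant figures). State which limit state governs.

Bolt shear: A_b = π·30²/4 = 706.9 mm²; R_n = 372 × 706.9 × 5 × 1 / 1000 = 1315 kN → 0.75 × 1315 = 986 kN.
Bearing: edge l_c = 53.5, r_n = 231.1 kN; interior l_c = 82, r_n = 259.2 kN; R_n = 231.1 + 4·259.2 = 1268 kN → 951 kN.
Block shear: A_gv = 4240, A_nv = 2980, A_nt = 300 mm²; R_n = min(0.6F_uA_nv, 0.6F_yA_gv) + U_bs·F_u·A_nt = 939.6 kN → 705 kN.
Block shear governs: 705 kN.

705 kN (block shear governs)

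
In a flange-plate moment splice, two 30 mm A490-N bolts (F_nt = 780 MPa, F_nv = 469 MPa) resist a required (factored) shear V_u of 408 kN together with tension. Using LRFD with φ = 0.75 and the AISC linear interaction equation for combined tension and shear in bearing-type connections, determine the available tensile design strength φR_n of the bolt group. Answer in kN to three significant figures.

A_b = π·30²/4 = 706.9 mm²; f_rv = 408 × 1000 / (2 × 706.9) = 288.6 MPa.
F'_nt = 1.3 F_nt − (F_nt / φF_nv) f_rv = 1.3·780 − (780/(0.75·469))·288.6 = 374 MPa, capped at F_nt → F'_nt = 374 MPa.
R_n = F'_nt · A_b · n = 374 × 706.9 × 2 / 1000 = 528.8 kN.
Design strength φR_n = 0.75 × 528.8 = 397 kN.

397 kN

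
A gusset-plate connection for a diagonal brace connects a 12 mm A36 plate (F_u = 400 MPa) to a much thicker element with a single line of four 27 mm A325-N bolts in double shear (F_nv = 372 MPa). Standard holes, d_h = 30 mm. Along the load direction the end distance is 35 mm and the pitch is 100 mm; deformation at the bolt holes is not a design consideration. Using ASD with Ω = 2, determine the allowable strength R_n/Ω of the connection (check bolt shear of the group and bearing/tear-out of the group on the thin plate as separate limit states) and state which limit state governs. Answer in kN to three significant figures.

Bolt shear: A_b = π·27²/4 = 572.6 mm²; R_n = 372 × 572.6 × 4 × 2 / 1000 = 1704 kN → 1704 / 2 = 852 kN.
Bearing (1.5 l_c t F_u ≤ 3.0 d t F_u): upper limit = 3.0·27·12·400 / 1000 = 388.8 kN.
  Edge l_c = 35 − 30/2 = 20 → r_n = 144 kN; interior l_c = 100 − 30 = 70 → r_n = 388.8 kN.
  R_n,bearing = 1·144 + 3·388.8 = 1310 kN → 1310 / 2 = 655 kN.
Bearing governs: 655 kN.

655 kN (bearing governs)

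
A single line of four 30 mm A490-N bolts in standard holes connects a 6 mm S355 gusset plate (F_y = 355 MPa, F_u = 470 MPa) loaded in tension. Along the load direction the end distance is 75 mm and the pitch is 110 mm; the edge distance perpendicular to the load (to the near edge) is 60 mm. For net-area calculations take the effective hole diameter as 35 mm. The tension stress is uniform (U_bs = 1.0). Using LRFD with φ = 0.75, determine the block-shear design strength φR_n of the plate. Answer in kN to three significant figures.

Shear plane L_v = 75 + 3·110 = 405 mm; A_gv = 405 × 6 = 2430 mm².
A_nv = (405 − 3.5·35) × 6 = 1695 mm².
A_nt = (60 − 0.5·35) × 6 = 255 mm².
0.6 F_u A_nv = 478 kN; 0.6 F_y A_gv = 517.6 kN → shear rupture governs the shear term.
R_n = 478 + 1.0 × 470 × 255 / 1000 = 597.8 kN.
Design strength φR_n = 0.75 × 597.8 = 448 kN.

448 kN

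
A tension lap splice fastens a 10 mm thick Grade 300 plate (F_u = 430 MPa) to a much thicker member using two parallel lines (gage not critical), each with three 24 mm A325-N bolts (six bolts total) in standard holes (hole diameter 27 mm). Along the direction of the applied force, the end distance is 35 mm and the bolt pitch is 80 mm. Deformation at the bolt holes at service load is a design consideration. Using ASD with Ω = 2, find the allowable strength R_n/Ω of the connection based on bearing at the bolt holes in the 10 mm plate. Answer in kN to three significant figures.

606 kN

Per bolt r_n = 1.2 l_c t F_u ≤ 2.4 d t F_u; upper limit = 2.4 × 24 × 10 × 430 / 1000 = 247.7 kN.
Edge bolt: l_c = 35 − 27/2 = 21.5 mm → 1.2 × 21.5 × 10 × 430 / 1000 = 110.9 → r_n = 110.9 kN.
Interior bolts: l_c = 80 − 27 = 53 mm → 1.2 × 53 × 10 × 430 / 1000 = 273.5 → r_n = 247.7 kN.
R_n = 2 × 110.9 + 4 × 247.7 = 1213 kN.
Allowable strength R_n/Ω = 1213 / 2 = 606 kN.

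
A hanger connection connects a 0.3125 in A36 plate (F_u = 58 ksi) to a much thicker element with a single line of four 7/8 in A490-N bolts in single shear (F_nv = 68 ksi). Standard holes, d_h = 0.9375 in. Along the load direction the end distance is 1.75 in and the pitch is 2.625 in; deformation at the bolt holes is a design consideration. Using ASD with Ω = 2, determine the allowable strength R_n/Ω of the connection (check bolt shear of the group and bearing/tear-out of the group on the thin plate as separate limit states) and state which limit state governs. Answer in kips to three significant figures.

69 kips (bearing governs)

Bolt shear: A_b = π·0.875²/4 = 0.6013 in²; R_n = 68 × 0.6013 × 4 × 1 = 163.6 kips → 163.6 / 2 = 81.8 kips.
Bearing (1.2 l_c t F_u ≤ 2.4 d t F_u): upper limit = 2.4·0.875·0.3125·58 = 38.06 kips.
  Edge l_c = 1.75 − 0.9375/2 = 1.281 → r_n = 27.87 kips; interior l_c = 2.625 − 0.9375 = 1.688 → r_n = 36.7 kips.
  R_n,bearing = 1·27.87 + 3·36.7 = 138 kips → 138 / 2 = 69 kips.
Bearing governs: 69 kips.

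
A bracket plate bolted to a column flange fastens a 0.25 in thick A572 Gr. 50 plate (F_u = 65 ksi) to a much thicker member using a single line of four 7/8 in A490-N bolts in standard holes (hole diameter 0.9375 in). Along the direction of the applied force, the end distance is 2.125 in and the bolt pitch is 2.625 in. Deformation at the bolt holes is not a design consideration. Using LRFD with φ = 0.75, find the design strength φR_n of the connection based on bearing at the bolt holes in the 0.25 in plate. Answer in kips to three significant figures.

123 kips

Per bolt r_n = 1.5 l_c t F_u ≤ 3.0 d t F_u; upper limit = 3.0 × 0.875 × 0.25 × 65 = 42.66 kips.
Edge bolt: l_c = 2.125 − 0.9375/2 = 1.656 in → 1.5 × 1.656 × 0.25 × 65 = 40.37 → r_n = 40.37 kips.
Interior bolts: l_c = 2.625 − 0.9375 = 1.688 in → 1.5 × 1.688 × 0.25 × 65 = 41.13 → r_n = 41.13 kips.
R_n = 1 × 40.37 + 3 × 41.13 = 163.8 kips.
Design strength φR_n = 0.75 × 163.8 = 123 kips.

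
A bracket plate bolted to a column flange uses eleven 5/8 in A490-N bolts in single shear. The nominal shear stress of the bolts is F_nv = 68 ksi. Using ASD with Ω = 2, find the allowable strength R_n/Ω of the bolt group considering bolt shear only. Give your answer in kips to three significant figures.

A_b = π × 0.625² / 4 = 0.3068 in².
R_n = F_nv · A_b · n · n_s = 68 × 0.3068 × 11 × 1 = 229.5 kips.
Allowable strength R_n/Ω = 229.5 / 2 = 115 kips.

115 kips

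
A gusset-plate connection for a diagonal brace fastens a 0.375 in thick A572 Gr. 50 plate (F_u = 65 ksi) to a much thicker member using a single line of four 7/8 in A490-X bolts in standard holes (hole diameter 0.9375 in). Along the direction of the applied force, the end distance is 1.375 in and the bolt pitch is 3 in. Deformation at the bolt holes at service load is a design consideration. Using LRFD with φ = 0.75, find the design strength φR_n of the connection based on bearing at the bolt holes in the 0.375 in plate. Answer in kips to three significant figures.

135 kips

Per bolt r_n = 1.2 l_c t F_u ≤ 2.4 d t F_u; upper limit = 2.4 × 0.875 × 0.375 × 65 = 51.19 kips.
Edge bolt: l_c = 1.375 − 0.9375/2 = 0.9062 in → 1.2 × 0.9062 × 0.375 × 65 = 26.51 → r_n = 26.51 kips.
Interior bolts: l_c = 3 − 0.9375 = 2.062 in → 1.2 × 2.062 × 0.375 × 65 = 60.33 → r_n = 51.19 kips.
R_n = 1 × 26.51 + 3 × 51.19 = 180.1 kips.
Design strength φR_n = 0.75 × 180.1 = 135 kips.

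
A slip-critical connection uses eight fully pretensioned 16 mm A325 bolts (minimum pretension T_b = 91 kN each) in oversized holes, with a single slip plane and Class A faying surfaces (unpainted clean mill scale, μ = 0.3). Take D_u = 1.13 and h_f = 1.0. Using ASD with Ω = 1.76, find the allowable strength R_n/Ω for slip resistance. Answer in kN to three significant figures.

R_n = μ · D_u · h_f · T_b · n_s · n_b = 0.3 × 1.13 × 1.0 × 91 × 1 × 8 = 246.8 kN.
Allowable strength R_n/Ω = 246.8 / 1.76 = 140 kN.

140 kN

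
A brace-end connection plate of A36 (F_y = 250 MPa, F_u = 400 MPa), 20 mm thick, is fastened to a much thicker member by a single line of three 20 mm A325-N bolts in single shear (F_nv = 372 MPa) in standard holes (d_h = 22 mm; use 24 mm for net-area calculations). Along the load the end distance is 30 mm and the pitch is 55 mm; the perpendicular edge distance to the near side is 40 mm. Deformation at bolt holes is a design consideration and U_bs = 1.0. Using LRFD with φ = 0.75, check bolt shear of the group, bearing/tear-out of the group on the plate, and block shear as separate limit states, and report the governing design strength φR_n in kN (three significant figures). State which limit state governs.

263 kN (bolt shear governs)

Bolt shear: A_b = π·20²/4 = 314.2 mm²; R_n = 372 × 314.2 × 3 × 1 / 1000 = 350.6 kN → 0.75 × 350.6 = 263 kN.
Bearing: edge l_c = 19, r_n = 182.4 kN; interior l_c = 33, r_n = 316.8 kN; R_n = 182.4 + 2·316.8 = 816 kN → 612 kN.
Block shear: A_gv = 2800, A_nv = 1600, A_nt = 560 mm²; R_n = min(0.6F_uA_nv, 0.6F_yA_gv) + U_bs·F_u·A_nt = 608 kN → 456 kN.
Bolt shear governs: 263 kN.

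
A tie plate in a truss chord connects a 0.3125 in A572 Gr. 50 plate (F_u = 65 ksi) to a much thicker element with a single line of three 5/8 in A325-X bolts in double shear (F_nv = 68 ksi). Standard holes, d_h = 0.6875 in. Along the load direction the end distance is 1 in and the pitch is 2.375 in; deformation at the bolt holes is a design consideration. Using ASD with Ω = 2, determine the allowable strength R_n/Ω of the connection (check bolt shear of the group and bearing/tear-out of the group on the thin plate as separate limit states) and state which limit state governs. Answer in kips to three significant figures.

38.5 kips (bearing governs)

Bolt shear: A_b = π·0.625²/4 = 0.3068 in²; R_n = 68 × 0.3068 × 3 × 2 = 125.2 kips → 125.2 / 2 = 62.6 kips.
Bearing (1.2 l_c t F_u ≤ 2.4 d t F_u): upper limit = 2.4·0.625·0.3125·65 = 30.47 kips.
  Edge l_c = 1 − 0.6875/2 = 0.6562 → r_n = 16 kips; interior l_c = 2.375 − 0.6875 = 1.688 → r_n = 30.47 kips.
  R_n,bearing = 1·16 + 2·30.47 = 76.93 kips → 76.93 / 2 = 38.5 kips.
Bearing governs: 38.5 kips.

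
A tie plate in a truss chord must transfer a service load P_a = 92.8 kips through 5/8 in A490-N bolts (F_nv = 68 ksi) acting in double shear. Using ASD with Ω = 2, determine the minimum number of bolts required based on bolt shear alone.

5 bolts

A_b = π·0.625²/4 = 0.3068 in².
Per-bolt allowable strength R_n/Ω = 68 × 0.3068 × 2 / 2 = 20.86 kips.
n ≥ 92.8 / 20.86 = 4.448 → use 5 bolts.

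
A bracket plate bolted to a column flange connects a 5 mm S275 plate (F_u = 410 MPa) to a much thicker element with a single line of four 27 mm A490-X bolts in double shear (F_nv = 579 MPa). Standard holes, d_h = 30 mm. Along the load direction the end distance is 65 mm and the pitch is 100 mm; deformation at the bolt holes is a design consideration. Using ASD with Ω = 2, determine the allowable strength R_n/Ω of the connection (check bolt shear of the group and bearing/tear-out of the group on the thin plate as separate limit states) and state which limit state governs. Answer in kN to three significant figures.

Bolt shear: A_b = π·27²/4 = 572.6 mm²; R_n = 579 × 572.6 × 4 × 2 / 1000 = 2652 kN → 2652 / 2 = 1330 kN.
Bearing (1.2 l_c t F_u ≤ 2.4 d t F_u): upper limit = 2.4·27·5·410 / 1000 = 132.8 kN.
  Edge l_c = 65 − 30/2 = 50 → r_n = 123 kN; interior l_c = 100 − 30 = 70 → r_n = 132.8 kN.
  R_n,bearing = 1·123 + 3·132.8 = 521.5 kN → 521.5 / 2 = 261 kN.
Bearing governs: 261 kN.

261 kN (bearing governs)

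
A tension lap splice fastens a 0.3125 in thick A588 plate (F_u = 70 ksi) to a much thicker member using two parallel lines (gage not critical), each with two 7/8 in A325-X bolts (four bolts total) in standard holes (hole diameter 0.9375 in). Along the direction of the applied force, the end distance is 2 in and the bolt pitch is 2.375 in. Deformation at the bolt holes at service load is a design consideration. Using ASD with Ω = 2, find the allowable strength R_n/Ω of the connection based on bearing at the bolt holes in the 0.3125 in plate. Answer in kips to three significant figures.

77.9 kips

Per bolt r_n = 1.2 l_c t F_u ≤ 2.4 d t F_u; upper limit = 2.4 × 0.875 × 0.3125 × 70 = 45.94 kips.
Edge bolt: l_c = 2 − 0.9375/2 = 1.531 in → 1.2 × 1.531 × 0.3125 × 70 = 40.2 → r_n = 40.2 kips.
Interior bolts: l_c = 2.375 − 0.9375 = 1.438 in → 1.2 × 1.438 × 0.3125 × 70 = 37.73 → r_n = 37.73 kips.
R_n = 2 × 40.2 + 2 × 37.73 = 155.9 kips.
Allowable strength R_n/Ω = 155.9 / 2 = 77.9 kips.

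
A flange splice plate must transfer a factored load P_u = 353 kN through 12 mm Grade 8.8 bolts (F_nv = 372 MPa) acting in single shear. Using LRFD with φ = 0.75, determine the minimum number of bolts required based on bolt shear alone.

12 bolts

A_b = π·12²/4 = 113.1 mm².
Per-bolt design strength φR_n = 0.75 × 372 × 113.1 × 1 / 1000 = 31.55 kN.
n ≥ 353 / 31.55 = 11.19 → use 12 bolts.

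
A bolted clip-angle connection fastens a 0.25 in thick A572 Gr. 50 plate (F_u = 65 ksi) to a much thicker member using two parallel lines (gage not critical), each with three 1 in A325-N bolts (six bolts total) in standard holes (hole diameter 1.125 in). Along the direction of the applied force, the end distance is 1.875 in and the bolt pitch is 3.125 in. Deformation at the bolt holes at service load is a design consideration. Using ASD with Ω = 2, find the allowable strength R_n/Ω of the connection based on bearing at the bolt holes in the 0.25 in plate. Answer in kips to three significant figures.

104 kips

Per bolt r_n = 1.2 l_c t F_u ≤ 2.4 d t F_u; upper limit = 2.4 × 1 × 0.25 × 65 = 39 kips.
Edge bolt: l_c = 1.875 − 1.125/2 = 1.312 in → 1.2 × 1.312 × 0.25 × 65 = 25.59 → r_n = 25.59 kips.
Interior bolts: l_c = 3.125 − 1.125 = 2 in → 1.2 × 2 × 0.25 × 65 = 39 → r_n = 39 kips.
R_n = 2 × 25.59 + 4 × 39 = 207.2 kips.
Allowable strength R_n/Ω = 207.2 / 2 = 104 kips.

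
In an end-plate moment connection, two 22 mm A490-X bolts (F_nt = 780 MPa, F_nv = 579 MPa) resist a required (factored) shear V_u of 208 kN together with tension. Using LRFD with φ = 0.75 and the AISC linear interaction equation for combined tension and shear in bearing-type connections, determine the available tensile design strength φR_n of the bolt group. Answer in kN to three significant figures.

298 kN

A_b = π·22²/4 = 380.1 mm²; f_rv = 208 × 1000 / (2 × 380.1) = 273.6 MPa.
F'_nt = 1.3 F_nt − (F_nt / φF_nv) f_rv = 1.3·780 − (780/(0.75·579))·273.6 = 522.6 MPa, capped at F_nt → F'_nt = 522.6 MPa.
R_n = F'_nt · A_b · n = 522.6 × 380.1 × 2 / 1000 = 397.3 kN.
Design strength φR_n = 0.75 × 397.3 = 298 kN.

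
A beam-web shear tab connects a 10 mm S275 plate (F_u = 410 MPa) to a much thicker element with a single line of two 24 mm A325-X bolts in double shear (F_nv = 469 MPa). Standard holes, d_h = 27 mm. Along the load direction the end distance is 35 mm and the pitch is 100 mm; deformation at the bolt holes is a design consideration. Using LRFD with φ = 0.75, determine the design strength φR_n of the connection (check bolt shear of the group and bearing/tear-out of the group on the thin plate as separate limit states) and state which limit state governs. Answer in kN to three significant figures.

256 kN (bearing governs)

Bolt shear: A_b = π·24²/4 = 452.4 mm²; R_n = 469 × 452.4 × 2 × 2 / 1000 = 848.7 kN → 0.75 × 848.7 = 637 kN.
Bearing (1.2 l_c t F_u ≤ 2.4 d t F_u): upper limit = 2.4·24·10·410 / 1000 = 236.2 kN.
  Edge l_c = 35 − 27/2 = 21.5 → r_n = 105.8 kN; interior l_c = 100 − 27 = 73 → r_n = 236.2 kN.
  R_n,bearing = 1·105.8 + 1·236.2 = 341.9 kN → 0.75 × 341.9 = 256 kN.
Bearing governs: 256 kN.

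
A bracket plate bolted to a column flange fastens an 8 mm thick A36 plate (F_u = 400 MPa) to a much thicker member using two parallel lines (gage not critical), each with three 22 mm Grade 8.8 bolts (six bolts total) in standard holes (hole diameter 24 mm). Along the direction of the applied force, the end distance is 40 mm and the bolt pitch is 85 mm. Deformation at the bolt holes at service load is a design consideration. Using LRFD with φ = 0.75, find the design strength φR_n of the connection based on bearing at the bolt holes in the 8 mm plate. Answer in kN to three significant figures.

668 kN

Per bolt r_n = 1.2 l_c t F_u ≤ 2.4 d t F_u; upper limit = 2.4 × 22 × 8 × 400 / 1000 = 169 kN.
Edge bolt: l_c = 40 − 24/2 = 28 mm → 1.2 × 28 × 8 × 400 / 1000 = 107.5 → r_n = 107.5 kN.
Interior bolts: l_c = 85 − 24 = 61 mm → 1.2 × 61 × 8 × 400 / 1000 = 234.2 → r_n = 169 kN.
R_n = 2 × 107.5 + 4 × 169 = 890.9 kN.
Design strength φR_n = 0.75 × 890.9 = 668 kN.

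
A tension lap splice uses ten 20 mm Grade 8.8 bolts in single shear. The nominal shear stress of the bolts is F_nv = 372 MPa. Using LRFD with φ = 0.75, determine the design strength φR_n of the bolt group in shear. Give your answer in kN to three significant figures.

A_b = π × 20² / 4 = 314.2 mm².
R_n = F_nv · A_b · n · n_s = 372 × 314.2 × 10 × 1 / 1000 = 1169 kN.
Design strength φR_n = 0.75 × 1169 = 877 kN.

877 kN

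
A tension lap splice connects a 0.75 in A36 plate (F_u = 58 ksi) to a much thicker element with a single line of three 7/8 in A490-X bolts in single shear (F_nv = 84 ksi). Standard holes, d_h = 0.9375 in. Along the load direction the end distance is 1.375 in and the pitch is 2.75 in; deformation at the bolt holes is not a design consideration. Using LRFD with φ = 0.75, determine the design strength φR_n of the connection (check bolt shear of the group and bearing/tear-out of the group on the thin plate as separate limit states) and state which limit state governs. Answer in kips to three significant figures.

Bolt shear: A_b = π·0.875²/4 = 0.6013 in²; R_n = 84 × 0.6013 × 3 × 1 = 151.5 kips → 0.75 × 151.5 = 114 kips.
Bearing (1.5 l_c t F_u ≤ 3.0 d t F_u): upper limit = 3.0·0.875·0.75·58 = 114.2 kips.
  Edge l_c = 1.375 − 0.9375/2 = 0.9062 → r_n = 59.13 kips; interior l_c = 2.75 − 0.9375 = 1.812 → r_n = 114.2 kips.
  R_n,bearing = 1·59.13 + 2·114.2 = 287.5 kips → 0.75 × 287.5 = 216 kips.
Bolt shear governs: 114 kips.

114 kips (bolt shear governs)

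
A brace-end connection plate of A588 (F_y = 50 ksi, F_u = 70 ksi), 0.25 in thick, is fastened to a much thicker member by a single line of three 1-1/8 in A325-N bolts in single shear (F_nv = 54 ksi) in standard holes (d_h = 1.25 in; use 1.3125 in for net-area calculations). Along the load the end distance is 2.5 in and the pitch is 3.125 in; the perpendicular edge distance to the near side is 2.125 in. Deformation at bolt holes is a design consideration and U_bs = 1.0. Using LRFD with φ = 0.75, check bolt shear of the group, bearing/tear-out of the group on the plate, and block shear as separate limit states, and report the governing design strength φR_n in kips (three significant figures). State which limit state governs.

Bolt shear: A_b = π·1.125²/4 = 0.994 in²; R_n = 54 × 0.994 × 3 × 1 = 161 kips → 0.75 × 161 = 121 kips.
Bearing: edge l_c = 1.875, r_n = 39.38 kips; interior l_c = 1.875, r_n = 39.38 kips; R_n = 39.38 + 2·39.38 = 118.1 kips → 88.6 kips.
Block shear: A_gv = 2.188, A_nv = 1.367, A_nt = 0.3672 in²; R_n = min(0.6F_uA_nv, 0.6F_yA_gv) + U_bs·F_u·A_nt = 83.12 kips → 62.3 kips.
Block shear governs: 62.3 kips.

62.3 kips (block shear governs)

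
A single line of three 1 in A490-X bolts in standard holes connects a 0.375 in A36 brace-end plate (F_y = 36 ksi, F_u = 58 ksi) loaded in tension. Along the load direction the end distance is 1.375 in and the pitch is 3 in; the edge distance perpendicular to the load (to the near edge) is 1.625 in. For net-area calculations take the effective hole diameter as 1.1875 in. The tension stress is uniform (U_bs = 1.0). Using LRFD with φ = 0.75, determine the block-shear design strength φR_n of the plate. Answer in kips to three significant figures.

Shear plane L_v = 1.375 + 2·3 = 7.375 in; A_gv = 7.375 × 0.375 = 2.766 in².
A_nv = (7.375 − 2.5·1.1875) × 0.375 = 1.652 in².
A_nt = (1.625 − 0.5·1.1875) × 0.375 = 0.3867 in².
0.6 F_u A_nv = 57.5 kips; 0.6 F_y A_gv = 59.74 kips → shear rupture governs the shear term.
R_n = 57.5 + 1.0 × 58 × 0.3867 = 79.93 kips.
Design strength φR_n = 0.75 × 79.93 = 59.9 kips.

59.9 kips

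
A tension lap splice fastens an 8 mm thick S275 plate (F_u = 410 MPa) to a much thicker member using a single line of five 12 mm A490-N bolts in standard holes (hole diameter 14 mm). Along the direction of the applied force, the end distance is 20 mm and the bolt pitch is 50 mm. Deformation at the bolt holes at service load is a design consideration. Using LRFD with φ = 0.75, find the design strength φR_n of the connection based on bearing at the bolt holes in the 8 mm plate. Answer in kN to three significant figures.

Per bolt r_n = 1.2 l_c t F_u ≤ 2.4 d t F_u; upper limit = 2.4 × 12 × 8 × 410 / 1000 = 94.46 kN.
Edge bolt: l_c = 20 − 14/2 = 13 mm → 1.2 × 13 × 8 × 410 / 1000 = 51.17 → r_n = 51.17 kN.
Interior bolts: l_c = 50 − 14 = 36 mm → 1.2 × 36 × 8 × 410 / 1000 = 141.7 → r_n = 94.46 kN.
R_n = 1 × 51.17 + 4 × 94.46 = 429 kN.
Design strength φR_n = 0.75 × 429 = 322 kN.

322 kN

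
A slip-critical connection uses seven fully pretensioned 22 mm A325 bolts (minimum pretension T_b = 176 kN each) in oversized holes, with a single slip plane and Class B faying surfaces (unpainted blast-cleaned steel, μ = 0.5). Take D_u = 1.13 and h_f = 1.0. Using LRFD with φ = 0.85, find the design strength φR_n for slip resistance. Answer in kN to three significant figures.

592 kN

R_n = μ · D_u · h_f · T_b · n_s · n_b = 0.5 × 1.13 × 1.0 × 176 × 1 × 7 = 696.1 kN.
Design strength φR_n = 0.85 × 696.1 = 592 kN.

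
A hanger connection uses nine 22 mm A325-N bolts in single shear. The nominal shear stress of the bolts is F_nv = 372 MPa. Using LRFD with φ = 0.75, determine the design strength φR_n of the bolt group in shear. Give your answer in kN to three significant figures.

A_b = π × 22² / 4 = 380.1 mm².
R_n = F_nv · A_b · n · n_s = 372 × 380.1 × 9 × 1 / 1000 = 1273 kN.
Design strength φR_n = 0.75 × 1273 = 955 kN.

955 kN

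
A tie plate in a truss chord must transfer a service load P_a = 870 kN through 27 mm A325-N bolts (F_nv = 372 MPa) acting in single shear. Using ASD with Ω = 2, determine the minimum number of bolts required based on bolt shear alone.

A_b = π·27²/4 = 572.6 mm².
Per-bolt allowable strength R_n/Ω = 372 × 572.6 × 1 / 1000 / 2 = 106.5 kN.
n ≥ 870 / 106.5 = 8.169 → use 9 bolts.

9 bolts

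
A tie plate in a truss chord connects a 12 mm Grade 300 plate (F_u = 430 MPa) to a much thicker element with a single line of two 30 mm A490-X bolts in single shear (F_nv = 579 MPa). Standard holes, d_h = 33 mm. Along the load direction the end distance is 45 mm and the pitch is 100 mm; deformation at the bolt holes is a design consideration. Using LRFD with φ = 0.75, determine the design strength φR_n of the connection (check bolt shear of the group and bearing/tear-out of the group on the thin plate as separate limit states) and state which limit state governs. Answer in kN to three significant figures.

Bolt shear: A_b = π·30²/4 = 706.9 mm²; R_n = 579 × 706.9 × 2 × 1 / 1000 = 818.5 kN → 0.75 × 818.5 = 614 kN.
Bearing (1.2 l_c t F_u ≤ 2.4 d t F_u): upper limit = 2.4·30·12·430 / 1000 = 371.5 kN.
  Edge l_c = 45 − 33/2 = 28.5 → r_n = 176.5 kN; interior l_c = 100 − 33 = 67 → r_n = 371.5 kN.
  R_n,bearing = 1·176.5 + 1·371.5 = 548 kN → 0.75 × 548 = 411 kN.
Bearing governs: 411 kN.

411 kN (bearing governs)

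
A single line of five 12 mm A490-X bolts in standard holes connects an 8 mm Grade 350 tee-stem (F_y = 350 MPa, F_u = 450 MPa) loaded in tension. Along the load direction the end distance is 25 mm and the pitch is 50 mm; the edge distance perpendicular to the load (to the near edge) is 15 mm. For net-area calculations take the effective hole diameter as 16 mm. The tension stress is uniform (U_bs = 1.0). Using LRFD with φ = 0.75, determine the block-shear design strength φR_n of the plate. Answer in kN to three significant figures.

267 kN

Shear plane L_v = 25 + 4·50 = 225 mm; A_gv = 225 × 8 = 1800 mm².
A_nv = (225 − 4.5·16) × 8 = 1224 mm².
A_nt = (15 − 0.5·16) × 8 = 56 mm².
0.6 F_u A_nv = 330.5 kN; 0.6 F_y A_gv = 378 kN → shear rupture governs the shear term.
R_n = 330.5 + 1.0 × 450 × 56 / 1000 = 355.7 kN.
Design strength φR_n = 0.75 × 355.7 = 267 kN.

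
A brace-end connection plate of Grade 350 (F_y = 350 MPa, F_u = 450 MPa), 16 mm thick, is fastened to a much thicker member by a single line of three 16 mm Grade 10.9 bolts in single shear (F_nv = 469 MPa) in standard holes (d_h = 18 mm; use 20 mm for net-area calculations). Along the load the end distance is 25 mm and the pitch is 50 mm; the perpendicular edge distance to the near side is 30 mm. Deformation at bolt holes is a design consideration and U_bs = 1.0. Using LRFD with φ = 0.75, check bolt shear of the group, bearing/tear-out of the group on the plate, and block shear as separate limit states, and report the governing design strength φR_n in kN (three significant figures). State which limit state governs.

Bolt shear: A_b = π·16²/4 = 201.1 mm²; R_n = 469 × 201.1 × 3 × 1 / 1000 = 282.9 kN → 0.75 × 282.9 = 212 kN.
Bearing: edge l_c = 16, r_n = 138.2 kN; interior l_c = 32, r_n = 276.5 kN; R_n = 138.2 + 2·276.5 = 691.2 kN → 518 kN.
Block shear: A_gv = 2000, A_nv = 1200, A_nt = 320 mm²; R_n = min(0.6F_uA_nv, 0.6F_yA_gv) + U_bs·F_u·A_nt = 468 kN → 351 kN.
Bolt shear governs: 212 kN.

212 kN (bolt shear governs)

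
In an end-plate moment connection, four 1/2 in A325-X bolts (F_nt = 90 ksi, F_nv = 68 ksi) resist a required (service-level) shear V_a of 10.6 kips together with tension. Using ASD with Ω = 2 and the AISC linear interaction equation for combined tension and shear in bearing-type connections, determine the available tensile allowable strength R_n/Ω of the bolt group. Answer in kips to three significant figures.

31.9 kips

A_b = π·0.5²/4 = 0.1963 in²; f_rv = 10.6 / (4 × 0.1963) = 13.5 ksi.
F'_nt = 1.3 F_nt − (Ω F_nt / F_nv) f_rv = 1.3·90 − (2·90/68)·13.5 = 81.27 ksi, capped at F_nt → F'_nt = 81.27 ksi.
R_n = F'_nt · A_b · n = 81.27 × 0.1963 × 4 = 63.83 kips.
Allowable strength R_n/Ω = 63.83 / 2 = 31.9 kips.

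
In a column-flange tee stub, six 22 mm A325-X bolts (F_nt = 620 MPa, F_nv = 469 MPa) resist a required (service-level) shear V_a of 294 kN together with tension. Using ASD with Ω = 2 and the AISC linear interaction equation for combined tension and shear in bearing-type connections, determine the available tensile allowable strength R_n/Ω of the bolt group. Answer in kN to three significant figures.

A_b = π·22²/4 = 380.1 mm²; f_rv = 294 × 1000 / (6 × 380.1) = 128.9 MPa.
F'_nt = 1.3 F_nt − (Ω F_nt / F_nv) f_rv = 1.3·620 − (2·620/469)·128.9 = 465.2 MPa, capped at F_nt → F'_nt = 465.2 MPa.
R_n = F'_nt · A_b · n = 465.2 × 380.1 × 6 / 1000 = 1061 kN.
Allowable strength R_n/Ω = 1061 / 2 = 531 kN.

531 kN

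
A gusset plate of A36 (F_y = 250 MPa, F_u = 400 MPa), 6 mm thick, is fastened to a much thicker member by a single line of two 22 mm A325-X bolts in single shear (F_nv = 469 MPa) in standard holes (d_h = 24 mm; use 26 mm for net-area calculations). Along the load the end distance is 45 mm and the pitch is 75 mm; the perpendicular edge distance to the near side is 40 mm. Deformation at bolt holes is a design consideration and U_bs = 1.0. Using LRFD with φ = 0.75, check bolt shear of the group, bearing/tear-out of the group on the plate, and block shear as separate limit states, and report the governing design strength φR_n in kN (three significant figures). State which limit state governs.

130 kN (block shear governs)

Bolt shear: A_b = π·22²/4 = 380.1 mm²; R_n = 469 × 380.1 × 2 × 1 / 1000 = 356.6 kN → 0.75 × 356.6 = 267 kN.
Bearing: edge l_c = 33, r_n = 95.04 kN; interior l_c = 51, r_n = 126.7 kN; R_n = 95.04 + 1·126.7 = 221.8 kN → 166 kN.
Block shear: A_gv = 720, A_nv = 486, A_nt = 162 mm²; R_n = min(0.6F_uA_nv, 0.6F_yA_gv) + U_bs·F_u·A_nt = 172.8 kN → 130 kN.
Block shear governs: 130 kN.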